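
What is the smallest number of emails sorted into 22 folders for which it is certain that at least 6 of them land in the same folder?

111

There are 22 folders acting as pigeonholes.
With 22 × 5 = 110 emails we could place exactly 5 in each, with no class reaching 6.
One more forces some class to hold 6, so 110 + 1 = 111.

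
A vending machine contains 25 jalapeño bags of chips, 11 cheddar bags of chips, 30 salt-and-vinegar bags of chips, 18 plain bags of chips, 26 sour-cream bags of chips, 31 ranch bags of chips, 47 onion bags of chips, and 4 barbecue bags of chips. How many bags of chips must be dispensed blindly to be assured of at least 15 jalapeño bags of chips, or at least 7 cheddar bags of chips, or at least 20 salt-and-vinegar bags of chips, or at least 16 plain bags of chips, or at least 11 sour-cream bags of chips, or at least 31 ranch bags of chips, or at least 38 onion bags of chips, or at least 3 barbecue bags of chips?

The worst case stops just short of every target: 14 jalapeño, 6 cheddar, 19 salt-and-vinegar, 15 plain, 10 sour-cream, 30 ranch, 37 onion, 2 barbecue — 14 + 6 + 19 + 15 + 10 + 30 + 37 + 2 = 133 bags of chips.
One more bag of chips must push some flavor to its target, so 133 + 1 = 134.

134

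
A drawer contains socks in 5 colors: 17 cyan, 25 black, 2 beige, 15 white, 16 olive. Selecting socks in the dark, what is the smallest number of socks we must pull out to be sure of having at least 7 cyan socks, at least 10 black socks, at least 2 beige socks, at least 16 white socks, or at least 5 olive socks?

The worst case stops just short of every target: 6 cyan, 9 black, 1 beige, 15 white, 4 olive — 6 + 9 + 1 + 15 + 4 = 35 socks.
One more sock must push some color to its target, so 35 + 1 = 36.

36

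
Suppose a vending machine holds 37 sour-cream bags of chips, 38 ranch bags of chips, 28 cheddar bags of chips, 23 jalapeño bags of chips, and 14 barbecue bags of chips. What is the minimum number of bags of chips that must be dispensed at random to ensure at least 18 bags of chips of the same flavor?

In the worst case we take at most 17 of each flavor, but all 14 barbecue (fewer than 17), giving 17 + 17 + 17 + 17 + 14 = 82.
One more bag of chips then forces some flavor to 18, so 82 + 1 = 83.

83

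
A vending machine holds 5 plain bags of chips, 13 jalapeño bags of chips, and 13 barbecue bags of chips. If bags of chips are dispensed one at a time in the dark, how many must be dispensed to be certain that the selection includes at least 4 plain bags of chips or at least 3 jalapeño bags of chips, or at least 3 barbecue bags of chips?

Each of the 3 flavors has its own threshold; avoid all of them simultaneously.
The worst case stops just short of every target: 3 plain, 2 jalapeño, 2 barbecue — 3 + 2 + 2 = 7 bags of chips.
One more bag of chips must push some flavor to its target, so 7 + 1 = 8.

8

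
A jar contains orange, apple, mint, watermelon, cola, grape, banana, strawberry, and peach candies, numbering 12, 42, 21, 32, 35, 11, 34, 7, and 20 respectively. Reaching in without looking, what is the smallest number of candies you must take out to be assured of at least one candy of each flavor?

The hardest flavor to obtain is strawberry: we could draw every other candy first — 214 − 7 = 207 candies — without a single strawberry one.
The next draw must be strawberry, so 207 + 1 = 208.

208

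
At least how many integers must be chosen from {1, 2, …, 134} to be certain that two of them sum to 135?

Partition {1, …, 134} into 67 pairs: {1,134}, {2,133}, …, {67,68}.
Choosing 67 integers — say the integers 1 through 67 — takes one from each pair and avoids the property.
Choosing 68 forces two into the same pair by pigeonhole, and those sum to 135. So 68.

68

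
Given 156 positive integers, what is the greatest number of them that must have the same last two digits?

There are 100 possible two-digit endings, which serve as the pigeonholes.
If each of the 100 possible two-digit endings held at most 1, the total would be at most 100 × 1 = 100 < 156, a contradiction.
So at least one holds ⌈156/100⌉ = 2.

2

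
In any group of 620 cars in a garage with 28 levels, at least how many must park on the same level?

If each of the 28 levels held at most 22, the total would be at most 28 × 22 = 616 < 620, a contradiction.
So at least one holds ⌈620/28⌉ = 23.

23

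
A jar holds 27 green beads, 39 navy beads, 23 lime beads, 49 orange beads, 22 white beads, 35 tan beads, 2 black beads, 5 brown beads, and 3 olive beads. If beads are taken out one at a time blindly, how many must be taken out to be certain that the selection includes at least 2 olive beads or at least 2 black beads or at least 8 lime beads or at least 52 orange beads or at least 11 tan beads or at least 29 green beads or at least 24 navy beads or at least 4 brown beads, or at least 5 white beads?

The worst case stops just short of every target: all 27 green, 23 navy, 7 lime, all 49 orange, 4 white, 10 tan, 1 black, 3 brown, 1 olive — 27 + 23 + 7 + 49 + 4 + 10 + 1 + 3 + 1 = 125 beads.
One more bead must push some color to its target, so 125 + 1 = 126.

126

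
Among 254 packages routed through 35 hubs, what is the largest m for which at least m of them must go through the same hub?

8

If each of the 35 hubs held at most 7, the total would be at most 35 × 7 = 245 < 254, a contradiction.
So at least one holds ⌈254/35⌉ = 8.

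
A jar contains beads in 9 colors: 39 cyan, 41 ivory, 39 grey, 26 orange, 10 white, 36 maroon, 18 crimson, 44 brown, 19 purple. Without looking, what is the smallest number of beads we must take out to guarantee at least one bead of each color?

The hardest color to obtain is white: we could draw every other bead first — 272 − 10 = 262 beads — without a single white one.
The next draw must be white, so 262 + 1 = 263.

263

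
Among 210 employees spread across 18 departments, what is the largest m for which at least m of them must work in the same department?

If each of the 18 departments held at most 11, the total would be at most 18 × 11 = 198 < 210, a contradiction.
So at least one holds ⌈210/18⌉ = 12.

12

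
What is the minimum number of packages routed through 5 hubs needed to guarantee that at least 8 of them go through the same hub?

There are 5 hubs acting as pigeonholes.
With 5 × 7 = 35 packages we could place exactly 7 in each, with no class reaching 8.
One more forces some class to hold 8, so 35 + 1 = 36.

36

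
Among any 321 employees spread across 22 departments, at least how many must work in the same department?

If each of the 22 departments held at most 14, the total would be at most 22 × 14 = 308 < 321, a contradiction.
So at least one holds ⌈321/22⌉ = 15.

15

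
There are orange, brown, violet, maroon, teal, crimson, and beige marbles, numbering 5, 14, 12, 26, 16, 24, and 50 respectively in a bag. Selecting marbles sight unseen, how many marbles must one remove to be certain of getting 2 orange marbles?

The worst case draws every non-orange marble first: 14 + 12 + 26 + 16 + 24 + 50 = 142.
The next 2 draws are then forced to be orange, giving 142 + 2 = 144.

144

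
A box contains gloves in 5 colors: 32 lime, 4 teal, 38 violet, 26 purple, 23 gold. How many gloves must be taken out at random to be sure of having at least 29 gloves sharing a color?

110

Treat the 5 colors as pigeonholes.
In the worst case we take at most 28 of each color, but all 4 teal, all 26 purple, and all 23 gold (fewer than 28), giving 28 + 4 + 28 + 26 + 23 = 109.
One more glove then forces some color to 29, so 109 + 1 = 110.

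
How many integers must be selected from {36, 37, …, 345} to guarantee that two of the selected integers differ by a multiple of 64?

Use the pigeonhole principle on residue classes: group the integers by remainder mod 64; there are 64 residue classes, each nonempty in this range.
Choosing one from each class (64 integers) avoids any shared remainder.
One more choice must repeat a class, so two differ by a multiple of 64. Hence 64 + 1 = 65.

65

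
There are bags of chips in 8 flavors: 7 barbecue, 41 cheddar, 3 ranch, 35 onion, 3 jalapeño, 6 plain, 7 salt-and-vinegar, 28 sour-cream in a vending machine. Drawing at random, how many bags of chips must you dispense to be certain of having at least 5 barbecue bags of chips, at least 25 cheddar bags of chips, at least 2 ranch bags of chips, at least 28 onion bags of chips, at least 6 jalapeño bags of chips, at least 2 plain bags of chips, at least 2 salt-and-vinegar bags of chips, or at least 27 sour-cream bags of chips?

88

Each of the 8 flavors has its own threshold; avoid all of them simultaneously.
The worst case stops just short of every target: 4 barbecue, 24 cheddar, 1 ranch, 27 onion, all 3 jalapeño, 1 plain, 1 salt-and-vinegar, 26 sour-cream — 4 + 24 + 1 + 27 + 3 + 1 + 1 + 26 = 87 bags of chips.
One more bag of chips must push some flavor to its target, so 87 + 1 = 88.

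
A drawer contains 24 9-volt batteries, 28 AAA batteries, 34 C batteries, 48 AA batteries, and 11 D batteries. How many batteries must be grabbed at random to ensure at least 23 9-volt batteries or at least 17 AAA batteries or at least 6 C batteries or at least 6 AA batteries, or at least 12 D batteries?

The worst case stops just short of every target: 22 9-volt, 16 AAA, 5 C, 5 AA, 11 D — 22 + 16 + 5 + 5 + 11 = 59 batteries.
One more battery must push some type to its target, so 59 + 1 = 60.

60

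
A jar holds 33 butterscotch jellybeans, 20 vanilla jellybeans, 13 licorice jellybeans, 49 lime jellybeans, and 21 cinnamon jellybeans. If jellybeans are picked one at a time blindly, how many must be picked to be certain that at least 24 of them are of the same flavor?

In the worst case we take at most 23 of each flavor, but all 20 vanilla, all 13 licorice, and all 21 cinnamon (fewer than 23), giving 23 + 20 + 13 + 23 + 21 = 100.
One more jellybean then forces some flavor to 24, so 100 + 1 = 101.

101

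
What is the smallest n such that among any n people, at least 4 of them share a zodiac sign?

There are 12 zodiac signs acting as pigeonholes.
With 12 × 3 = 36 people we could place exactly 3 in each, with no class reaching 4.
One more forces some class to hold 4, so 36 + 1 = 37.

37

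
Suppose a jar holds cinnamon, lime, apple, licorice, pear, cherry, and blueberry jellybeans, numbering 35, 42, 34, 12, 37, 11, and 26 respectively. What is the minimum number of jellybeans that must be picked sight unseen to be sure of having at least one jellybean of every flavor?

187

The hardest flavor to obtain is cherry: we could draw every other jellybean first — 197 − 11 = 186 jellybeans — without a single cherry one.
The next draw must be cherry, so 186 + 1 = 187.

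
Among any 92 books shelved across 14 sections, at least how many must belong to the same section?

7

If each of the 14 sections held at most 6, the total would be at most 14 × 6 = 84 < 92, a contradiction.
So at least one holds ⌈92/14⌉ = 7.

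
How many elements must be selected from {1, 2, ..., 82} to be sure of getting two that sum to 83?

Partition {1, …, 82} into 41 pairs: {1,82}, {2,81}, …, {41,42}.
Choosing 41 integers — say the integers 1 through 41 — takes one from each pair and avoids the property.
Choosing 42 forces two into the same pair by pigeonhole, and those sum to 83. So 42.

42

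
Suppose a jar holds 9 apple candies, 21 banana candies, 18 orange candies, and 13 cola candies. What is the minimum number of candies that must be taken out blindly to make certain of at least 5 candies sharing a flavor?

17

The worst case takes 4 candies of each flavor without reaching 5 of any: 4 × 4 = 16.
The next candy must bring some flavor to 5, so 16 + 1 = 17.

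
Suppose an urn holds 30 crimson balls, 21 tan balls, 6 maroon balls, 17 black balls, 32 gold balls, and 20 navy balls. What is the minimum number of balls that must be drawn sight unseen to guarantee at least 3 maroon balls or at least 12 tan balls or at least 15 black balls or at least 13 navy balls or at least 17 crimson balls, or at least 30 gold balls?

85

The worst case stops just short of every target: 16 crimson, 11 tan, 2 maroon, 14 black, 29 gold, 12 navy — 16 + 11 + 2 + 14 + 29 + 12 = 84 balls.
One more ball must push some color to its target, so 84 + 1 = 85.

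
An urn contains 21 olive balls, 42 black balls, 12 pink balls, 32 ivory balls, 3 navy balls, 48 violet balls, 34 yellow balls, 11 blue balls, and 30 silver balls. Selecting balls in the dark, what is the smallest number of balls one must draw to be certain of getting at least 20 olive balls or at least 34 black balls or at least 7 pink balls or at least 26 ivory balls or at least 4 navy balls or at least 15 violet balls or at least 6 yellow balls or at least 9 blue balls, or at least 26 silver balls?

The worst case stops just short of every target: 19 olive, 33 black, 6 pink, 25 ivory, 3 navy, 14 violet, 5 yellow, 8 blue, 25 silver — 19 + 33 + 6 + 25 + 3 + 14 + 5 + 8 + 25 = 138 balls.
One more ball must push some color to its target, so 138 + 1 = 139.

139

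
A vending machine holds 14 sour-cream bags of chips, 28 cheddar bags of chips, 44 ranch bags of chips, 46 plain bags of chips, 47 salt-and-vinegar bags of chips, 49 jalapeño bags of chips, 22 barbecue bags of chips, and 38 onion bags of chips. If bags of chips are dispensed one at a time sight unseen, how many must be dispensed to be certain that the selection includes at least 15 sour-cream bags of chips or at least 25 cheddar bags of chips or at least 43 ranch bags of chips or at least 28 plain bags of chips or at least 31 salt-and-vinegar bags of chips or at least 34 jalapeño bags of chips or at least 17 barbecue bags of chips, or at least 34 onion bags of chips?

The worst case stops just short of every target: 14 sour-cream, 24 cheddar, 42 ranch, 27 plain, 30 salt-and-vinegar, 33 jalapeño, 16 barbecue, 33 onion — 14 + 24 + 42 + 27 + 30 + 33 + 16 + 33 = 219 bags of chips.
One more bag of chips must push some flavor to its target, so 219 + 1 = 220.

220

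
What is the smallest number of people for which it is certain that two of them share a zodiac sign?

There are 12 zodiac signs acting as pigeonholes.
With 12 people we could place one in each, avoiding any repeat.
One more forces some class to hold 2, so 12 + 1 = 13.

13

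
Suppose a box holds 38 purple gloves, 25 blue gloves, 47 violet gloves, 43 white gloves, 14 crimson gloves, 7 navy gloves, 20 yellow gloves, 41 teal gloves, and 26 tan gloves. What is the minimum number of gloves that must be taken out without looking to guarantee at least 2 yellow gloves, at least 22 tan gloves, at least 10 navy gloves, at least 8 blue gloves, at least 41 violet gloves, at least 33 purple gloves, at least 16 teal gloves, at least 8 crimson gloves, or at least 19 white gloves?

The worst case stops just short of every target: 32 purple, 7 blue, 40 violet, 18 white, 7 crimson, all 7 navy, 1 yellow, 15 teal, 21 tan — 32 + 7 + 40 + 18 + 7 + 7 + 1 + 15 + 21 = 148 gloves.
One more glove must push some color to its target, so 148 + 1 = 149.

149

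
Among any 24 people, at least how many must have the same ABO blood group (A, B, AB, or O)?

6

There are 4 ABO blood groups, which serve as the pigeonholes.
If each of the 4 ABO blood groups held at most 5, the total would be at most 4 × 5 = 20 < 24, a contradiction.
So at least one holds ⌈24/4⌉ = 6.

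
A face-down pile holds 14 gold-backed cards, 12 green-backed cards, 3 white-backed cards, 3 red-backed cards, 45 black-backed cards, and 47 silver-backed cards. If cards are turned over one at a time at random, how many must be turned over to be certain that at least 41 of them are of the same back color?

Treat the 6 back colors as pigeonholes.
In the worst case we take at most 40 of each back color, but all 14 gold-backed, all 12 green-backed, all 3 white-backed, and all 3 red-backed (fewer than 40), giving 14 + 12 + 3 + 3 + 40 + 40 = 112.
One more card then forces some back color to 41, so 112 + 1 = 113.

113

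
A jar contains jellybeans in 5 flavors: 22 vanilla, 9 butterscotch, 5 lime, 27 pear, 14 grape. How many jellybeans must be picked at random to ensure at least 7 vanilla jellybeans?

62

The worst case draws every non-vanilla jellybean first: 9 + 5 + 27 + 14 = 55.
The next 7 draws are then forced to be vanilla, giving 55 + 7 = 62.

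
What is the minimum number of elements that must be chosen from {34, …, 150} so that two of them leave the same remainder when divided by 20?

Group the integers by remainder mod 20; there are 20 residue classes, each nonempty in this range.
Choosing one from each class (20 integers) avoids any shared remainder.
One more choice must repeat a class, so two differ by a multiple of 20. Hence 20 + 1 = 21.

21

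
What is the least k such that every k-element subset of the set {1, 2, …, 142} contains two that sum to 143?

72

Partition {1, …, 142} into 71 pairs: {1,142}, {2,141}, …, {71,72}.
Choosing 71 integers — say the integers 1 through 71 — takes one from each pair and avoids the property.
Choosing 72 forces two into the same pair by pigeonhole, and those sum to 143. So 72.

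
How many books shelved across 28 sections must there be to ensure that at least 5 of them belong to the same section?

There are 28 sections acting as pigeonholes.
With 28 × 4 = 112 books we could place exactly 4 in each, with no class reaching 5.
One more forces some class to hold 5, so 112 + 1 = 113.

113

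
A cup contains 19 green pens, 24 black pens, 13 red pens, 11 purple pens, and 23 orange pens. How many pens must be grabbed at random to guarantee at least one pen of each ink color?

The hardest ink color to obtain is purple: we could draw every other pen first — 90 − 11 = 79 pens — without a single purple one.
The next draw must be purple, so 79 + 1 = 80.

80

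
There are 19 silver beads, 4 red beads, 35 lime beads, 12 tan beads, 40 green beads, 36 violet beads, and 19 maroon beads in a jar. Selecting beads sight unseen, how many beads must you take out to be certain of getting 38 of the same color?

In the worst case we take at most 37 of each color, but all 19 silver, all 4 red, all 35 lime, all 12 tan, all 36 violet, and all 19 maroon (fewer than 37), giving 19 + 4 + 35 + 12 + 37 + 36 + 19 = 162.
One more bead then forces some color to 38, so 162 + 1 = 163.

163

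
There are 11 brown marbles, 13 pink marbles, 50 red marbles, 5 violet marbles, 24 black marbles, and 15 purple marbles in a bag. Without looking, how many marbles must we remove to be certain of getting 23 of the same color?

In the worst case we take at most 22 of each color, but all 11 brown, all 13 pink, all 5 violet, and all 15 purple (fewer than 22), giving 11 + 13 + 22 + 5 + 22 + 15 = 88.
One more marble then forces some color to 23, so 88 + 1 = 89.

89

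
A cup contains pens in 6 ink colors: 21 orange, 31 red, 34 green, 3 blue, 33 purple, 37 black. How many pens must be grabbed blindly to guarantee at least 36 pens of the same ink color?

In the worst case we take at most 35 of each ink color, but all 21 orange, all 31 red, all 34 green, all 3 blue, and all 33 purple (fewer than 35), giving 21 + 31 + 34 + 3 + 33 + 35 = 157.
One more pen then forces some ink color to 36, so 157 + 1 = 158.

158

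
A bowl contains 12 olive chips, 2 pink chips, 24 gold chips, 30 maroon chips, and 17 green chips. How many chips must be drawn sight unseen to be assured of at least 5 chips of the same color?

Treat the 5 colors as pigeonholes.
In the worst case we take at most 4 of each color, but all 2 pink (fewer than 4), giving 4 + 2 + 4 + 4 + 4 = 18.
One more chip then forces some color to 5, so 18 + 1 = 19.

19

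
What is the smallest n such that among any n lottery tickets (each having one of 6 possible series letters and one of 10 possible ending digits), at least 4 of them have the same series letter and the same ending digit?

181

There are 6 × 10 = 60 (series letter, ending digit) combinations acting as pigeonholes.
With 60 × 3 = 180 lottery tickets we could place exactly 3 in each, with no (series letter, ending digit) pair reaching 4.
One more forces some (series letter, ending digit) pair to hold 4, so 180 + 1 = 181.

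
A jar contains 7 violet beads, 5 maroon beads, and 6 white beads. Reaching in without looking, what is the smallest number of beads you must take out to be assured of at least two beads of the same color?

Treat the 3 colors as pigeonholes.
The worst case takes 1 bead of each color without reaching 2 of any: 3 × 1 = 3.
The next bead must bring some color to 2, so 3 + 1 = 4.

4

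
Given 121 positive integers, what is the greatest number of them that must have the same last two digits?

The 121 positive integers fall into 100 possible two-digit endings.
If each of the 100 possible two-digit endings held at most 1, the total would be at most 100 × 1 = 100 < 121, a contradiction.
So at least one holds ⌈121/100⌉ = 2.

2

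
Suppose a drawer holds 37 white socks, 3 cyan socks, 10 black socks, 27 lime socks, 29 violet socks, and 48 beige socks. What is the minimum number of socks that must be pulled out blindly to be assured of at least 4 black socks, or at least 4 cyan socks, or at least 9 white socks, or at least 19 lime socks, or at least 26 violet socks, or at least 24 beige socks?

Each of the 6 colors has its own threshold; avoid all of them simultaneously.
The worst case stops just short of every target: 8 white, 3 cyan, 3 black, 18 lime, 25 violet, 23 beige — 8 + 3 + 3 + 18 + 25 + 23 = 80 socks.
One more sock must push some color to its target, so 80 + 1 = 81.

81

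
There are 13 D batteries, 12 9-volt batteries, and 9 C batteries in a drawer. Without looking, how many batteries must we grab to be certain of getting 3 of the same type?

7

Treat the 3 types as pigeonholes.
The worst case takes 2 batteries of each type without reaching 3 of any: 3 × 2 = 6.
The next battery must bring some type to 3, so 6 + 1 = 7.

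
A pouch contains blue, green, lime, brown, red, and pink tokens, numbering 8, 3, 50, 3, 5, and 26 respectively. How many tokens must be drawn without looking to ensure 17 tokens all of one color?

52

In the worst case we take at most 16 of each color, but all 8 blue, all 3 green, all 3 brown, and all 5 red (fewer than 16), giving 8 + 3 + 16 + 3 + 5 + 16 = 51.
One more token then forces some color to 17, so 51 + 1 = 52.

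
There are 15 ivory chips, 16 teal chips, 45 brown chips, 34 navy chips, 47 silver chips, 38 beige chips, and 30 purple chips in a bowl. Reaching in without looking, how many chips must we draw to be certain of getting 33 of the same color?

190

In the worst case we take at most 32 of each color, but all 15 ivory, all 16 teal, and all 30 purple (fewer than 32), giving 15 + 16 + 32 + 32 + 32 + 32 + 30 = 189.
One more chip then forces some color to 33, so 189 + 1 = 190.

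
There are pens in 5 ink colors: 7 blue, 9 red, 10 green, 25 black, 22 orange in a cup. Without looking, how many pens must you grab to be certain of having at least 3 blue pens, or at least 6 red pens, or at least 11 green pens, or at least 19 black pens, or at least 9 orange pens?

44

Each of the 5 ink colors has its own threshold; avoid all of them simultaneously.
The worst case stops just short of every target: 2 blue, 5 red, 10 green, 18 black, 8 orange — 2 + 5 + 10 + 18 + 8 = 43 pens.
One more pen must push some ink color to its target, so 43 + 1 = 44.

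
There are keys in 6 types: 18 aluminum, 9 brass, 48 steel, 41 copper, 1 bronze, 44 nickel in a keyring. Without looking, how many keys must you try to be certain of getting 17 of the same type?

75

Treat the 6 types as pigeonholes.
In the worst case we take at most 16 of each type, but all 9 brass and all 1 bronze (fewer than 16), giving 16 + 9 + 16 + 16 + 1 + 16 = 74.
One more key then forces some type to 17, so 74 + 1 = 75.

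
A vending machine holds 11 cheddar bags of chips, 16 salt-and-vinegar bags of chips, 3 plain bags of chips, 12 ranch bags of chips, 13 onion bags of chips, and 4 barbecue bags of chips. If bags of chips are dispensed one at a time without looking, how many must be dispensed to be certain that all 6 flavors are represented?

57

The hardest flavor to obtain is plain: we could draw every other bag of chips first — 59 − 3 = 56 bags of chips — without a single plain one.
The next draw must be plain, so 56 + 1 = 57.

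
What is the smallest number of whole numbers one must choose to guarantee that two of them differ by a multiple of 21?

Two integers differ by a multiple of 21 exactly when they share a remainder mod 21.
There are 21 residue classes mod 21, so 21 integers can all lie in distinct classes.
One more integer must repeat a residue, giving a difference divisible by 21. So n = 21 + 1 = 22.

22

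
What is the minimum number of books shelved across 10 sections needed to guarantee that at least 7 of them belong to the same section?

61

There are 10 sections acting as pigeonholes.
With 10 × 6 = 60 books we could place exactly 6 in each, with no class reaching 7.
One more forces some class to hold 7, so 60 + 1 = 61.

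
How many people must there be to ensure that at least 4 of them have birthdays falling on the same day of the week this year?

There are 7 days of the week acting as pigeonholes.
With 7 × 3 = 21 people we could place exactly 3 in each, with no class reaching 4.
One more forces some class to hold 4, so 21 + 1 = 22.

22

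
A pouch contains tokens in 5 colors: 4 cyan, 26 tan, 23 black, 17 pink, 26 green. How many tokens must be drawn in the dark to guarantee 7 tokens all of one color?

29

In the worst case we take at most 6 of each color, but all 4 cyan (fewer than 6), giving 4 + 6 + 6 + 6 + 6 = 28.
One more token then forces some color to 7, so 28 + 1 = 29.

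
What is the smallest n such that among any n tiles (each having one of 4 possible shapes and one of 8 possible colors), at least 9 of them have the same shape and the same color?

There are 4 × 8 = 32 (shape, color) combinations acting as pigeonholes.
With 32 × 8 = 256 tiles we could place exactly 8 in each, with no (shape, color) pair reaching 9.
One more forces some (shape, color) pair to hold 9, so 256 + 1 = 257.

257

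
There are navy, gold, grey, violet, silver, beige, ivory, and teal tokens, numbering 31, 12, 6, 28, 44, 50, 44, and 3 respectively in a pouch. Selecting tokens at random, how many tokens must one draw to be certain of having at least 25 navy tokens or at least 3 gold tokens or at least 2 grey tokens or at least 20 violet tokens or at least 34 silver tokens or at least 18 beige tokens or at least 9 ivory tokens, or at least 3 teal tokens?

107

Each of the 8 colors has its own threshold; avoid all of them simultaneously.
The worst case stops just short of every target: 24 navy, 2 gold, 1 grey, 19 violet, 33 silver, 17 beige, 8 ivory, 2 teal — 24 + 2 + 1 + 19 + 33 + 17 + 8 + 2 = 106 tokens.
One more token must push some color to its target, so 106 + 1 = 107.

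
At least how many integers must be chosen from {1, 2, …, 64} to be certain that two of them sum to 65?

33

Partition {1, …, 64} into 32 pairs: {1,64}, {2,63}, …, {32,33}.
Choosing 32 integers — say the integers 1 through 32 — takes one from each pair and avoids the property.
Choosing 33 forces two into the same pair by pigeonhole, and those sum to 65. So 33.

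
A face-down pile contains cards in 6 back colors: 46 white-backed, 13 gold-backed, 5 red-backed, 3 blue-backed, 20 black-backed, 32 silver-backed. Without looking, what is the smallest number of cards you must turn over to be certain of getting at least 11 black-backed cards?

To avoid black-backed cards as long as possible, exhaust the other 5 back colors first.
The worst case draws every non-black-backed card first: 46 + 13 + 5 + 3 + 32 = 99.
The next 11 draws are then forced to be black-backed, giving 99 + 11 = 110.

110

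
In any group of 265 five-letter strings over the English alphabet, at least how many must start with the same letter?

11

There are 26 possible first letters, which serve as the pigeonholes.
If each of the 26 possible first letters held at most 10, the total would be at most 26 × 10 = 260 < 265, a contradiction.
So at least one holds ⌈265/26⌉ = 11.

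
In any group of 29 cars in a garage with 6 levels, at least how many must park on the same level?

If each of the 6 levels held at most 4, the total would be at most 6 × 4 = 24 < 29, a contradiction.
So at least one holds ⌈29/6⌉ = 5.

5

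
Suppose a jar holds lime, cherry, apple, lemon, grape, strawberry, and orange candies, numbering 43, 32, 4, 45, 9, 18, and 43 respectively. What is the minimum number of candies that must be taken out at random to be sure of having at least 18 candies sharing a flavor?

Treat the 7 flavors as pigeonholes.
In the worst case we take at most 17 of each flavor, but all 4 apple and all 9 grape (fewer than 17), giving 17 + 17 + 4 + 17 + 9 + 17 + 17 = 98.
One more candy then forces some flavor to 18, so 98 + 1 = 99.

99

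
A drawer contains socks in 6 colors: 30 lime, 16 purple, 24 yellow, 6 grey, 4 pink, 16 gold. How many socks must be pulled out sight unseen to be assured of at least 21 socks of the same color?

Treat the 6 colors as pigeonholes.
In the worst case we take at most 20 of each color, but all 16 purple, all 6 grey, all 4 pink, and all 16 gold (fewer than 20), giving 20 + 16 + 20 + 6 + 4 + 16 = 82.
One more sock then forces some color to 21, so 82 + 1 = 83.

83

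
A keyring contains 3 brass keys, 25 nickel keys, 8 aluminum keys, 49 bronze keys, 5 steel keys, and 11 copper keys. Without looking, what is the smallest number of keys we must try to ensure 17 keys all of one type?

60

Treat the 6 types as pigeonholes.
In the worst case we take at most 16 of each type, but all 3 brass, all 8 aluminum, all 5 steel, and all 11 copper (fewer than 16), giving 3 + 16 + 8 + 16 + 5 + 11 = 59.
One more key then forces some type to 17, so 59 + 1 = 60.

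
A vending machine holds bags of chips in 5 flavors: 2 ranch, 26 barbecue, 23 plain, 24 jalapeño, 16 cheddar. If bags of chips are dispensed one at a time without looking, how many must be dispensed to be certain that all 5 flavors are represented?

The hardest flavor to obtain is ranch: we could draw every other bag of chips first — 91 − 2 = 89 bags of chips — without a single ranch one.
The next draw must be ranch, so 89 + 1 = 90.

90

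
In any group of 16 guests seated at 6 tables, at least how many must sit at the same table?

3

If each of the 6 tables held at most 2, the total would be at most 6 × 2 = 12 < 16, a contradiction.
So at least one holds ⌈16/6⌉ = 3.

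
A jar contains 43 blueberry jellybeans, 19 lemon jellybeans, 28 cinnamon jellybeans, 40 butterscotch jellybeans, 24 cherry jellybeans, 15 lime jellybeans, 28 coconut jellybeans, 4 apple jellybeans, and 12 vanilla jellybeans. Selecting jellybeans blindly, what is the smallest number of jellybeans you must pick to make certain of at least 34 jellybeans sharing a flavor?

197

Treat the 9 flavors as pigeonholes.
In the worst case we take at most 33 of each flavor, but all 19 lemon, all 28 cinnamon, all 24 cherry, all 15 lime, all 28 coconut, all 4 apple, and all 12 vanilla (fewer than 33), giving 33 + 19 + 28 + 33 + 24 + 15 + 28 + 4 + 12 = 196.
One more jellybean then forces some flavor to 34, so 196 + 1 = 197.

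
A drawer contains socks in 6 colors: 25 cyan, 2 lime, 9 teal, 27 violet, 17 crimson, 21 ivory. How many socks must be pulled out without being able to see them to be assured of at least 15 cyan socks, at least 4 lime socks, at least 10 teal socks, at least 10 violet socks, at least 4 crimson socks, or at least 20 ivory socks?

57

The worst case stops just short of every target: 14 cyan, all 2 lime, 9 teal, 9 violet, 3 crimson, 19 ivory — 14 + 2 + 9 + 9 + 3 + 19 = 56 socks.
One more sock must push some color to its target, so 56 + 1 = 57.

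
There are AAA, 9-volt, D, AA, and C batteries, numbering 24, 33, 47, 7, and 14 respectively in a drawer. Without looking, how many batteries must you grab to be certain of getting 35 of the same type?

In the worst case we take at most 34 of each type, but all 24 AAA, all 33 9-volt, all 7 AA, and all 14 C (fewer than 34), giving 24 + 33 + 34 + 7 + 14 = 112.
One more battery then forces some type to 35, so 112 + 1 = 113.

113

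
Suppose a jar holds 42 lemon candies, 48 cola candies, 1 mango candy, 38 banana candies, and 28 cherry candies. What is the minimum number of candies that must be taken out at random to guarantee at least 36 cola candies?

145

To avoid cola candies as long as possible, exhaust the other 4 flavors first.
The worst case draws every non-cola candy first: 42 + 1 + 38 + 28 = 109.
The next 36 draws are then forced to be cola, giving 109 + 36 = 145.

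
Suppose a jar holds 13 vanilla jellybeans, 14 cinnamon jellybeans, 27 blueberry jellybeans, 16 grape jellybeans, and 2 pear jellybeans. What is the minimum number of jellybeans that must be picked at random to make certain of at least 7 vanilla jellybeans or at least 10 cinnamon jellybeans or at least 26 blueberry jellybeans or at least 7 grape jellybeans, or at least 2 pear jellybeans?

48

The worst case stops just short of every target: 6 vanilla, 9 cinnamon, 25 blueberry, 6 grape, 1 pear — 6 + 9 + 25 + 6 + 1 = 47 jellybeans.
One more jellybean must push some flavor to its target, so 47 + 1 = 48.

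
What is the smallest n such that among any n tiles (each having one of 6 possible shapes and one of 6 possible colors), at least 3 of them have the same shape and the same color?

There are 6 × 6 = 36 (shape, color) combinations acting as pigeonholes.
With 36 × 2 = 72 tiles we could place exactly 2 in each, with no (shape, color) pair reaching 3.
One more forces some (shape, color) pair to hold 3, so 72 + 1 = 73.

73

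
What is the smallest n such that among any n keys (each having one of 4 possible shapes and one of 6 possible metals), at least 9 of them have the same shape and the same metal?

193

There are 4 × 6 = 24 (shape, metal) combinations acting as pigeonholes.
With 24 × 8 = 192 keys we could place exactly 8 in each, with no (shape, metal) pair reaching 9.
One more forces some (shape, metal) pair to hold 9, so 192 + 1 = 193.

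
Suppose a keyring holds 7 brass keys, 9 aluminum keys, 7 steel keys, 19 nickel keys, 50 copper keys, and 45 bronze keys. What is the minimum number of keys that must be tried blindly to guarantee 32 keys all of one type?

In the worst case we take at most 31 of each type, but all 7 brass, all 9 aluminum, all 7 steel, and all 19 nickel (fewer than 31), giving 7 + 9 + 7 + 19 + 31 + 31 = 104.
One more key then forces some type to 32, so 104 + 1 = 105.

105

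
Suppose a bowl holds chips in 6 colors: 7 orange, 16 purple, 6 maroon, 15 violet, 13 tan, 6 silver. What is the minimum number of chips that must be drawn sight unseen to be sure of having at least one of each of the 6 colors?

The hardest color to obtain is maroon: we could draw every other chip first — 63 − 6 = 57 chips — without a single maroon one.
The next draw must be maroon, so 57 + 1 = 58.

58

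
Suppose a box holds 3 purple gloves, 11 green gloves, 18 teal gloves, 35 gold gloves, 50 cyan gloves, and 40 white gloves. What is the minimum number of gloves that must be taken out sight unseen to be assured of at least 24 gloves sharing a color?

102

In the worst case we take at most 23 of each color, but all 3 purple, all 11 green, and all 18 teal (fewer than 23), giving 3 + 11 + 18 + 23 + 23 + 23 = 101.
One more glove then forces some color to 24, so 101 + 1 = 102.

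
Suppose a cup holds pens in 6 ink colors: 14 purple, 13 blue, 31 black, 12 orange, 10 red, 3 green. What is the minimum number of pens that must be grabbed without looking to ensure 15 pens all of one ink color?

In the worst case we take at most 14 of each ink color, but all 13 blue, all 12 orange, all 10 red, and all 3 green (fewer than 14), giving 14 + 13 + 14 + 12 + 10 + 3 = 66.
One more pen then forces some ink color to 15, so 66 + 1 = 67.

67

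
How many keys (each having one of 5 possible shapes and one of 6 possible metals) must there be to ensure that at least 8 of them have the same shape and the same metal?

There are 5 × 6 = 30 (shape, metal) combinations acting as pigeonholes.
With 30 × 7 = 210 keys we could place exactly 7 in each, with no (shape, metal) pair reaching 8.
One more forces some (shape, metal) pair to hold 8, so 210 + 1 = 211.

211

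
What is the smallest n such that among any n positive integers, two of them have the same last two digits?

101

There are 100 possible two-digit endings acting as pigeonholes.
With 100 positive integers we could place one in each, avoiding any repeat.
One more forces some class to hold 2, so 100 + 1 = 101.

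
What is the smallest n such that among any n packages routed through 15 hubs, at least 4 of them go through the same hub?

There are 15 hubs acting as pigeonholes.
With 15 × 3 = 45 packages we could place exactly 3 in each, with no class reaching 4.
One more forces some class to hold 4, so 45 + 1 = 46.

46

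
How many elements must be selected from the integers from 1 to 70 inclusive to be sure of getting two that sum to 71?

36

Partition {1, …, 70} into 35 pairs: {1,70}, {2,69}, …, {35,36}.
Choosing 35 integers — say the integers 1 through 35 — takes one from each pair and avoids the property.
Choosing 36 forces two into the same pair by pigeonhole, and those sum to 71. So 36.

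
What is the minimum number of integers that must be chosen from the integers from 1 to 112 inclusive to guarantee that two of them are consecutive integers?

57

Partition {1, …, 112} into 56 pairs: {1,2}, {3,4}, …, {111,112}.
Choosing 56 integers — say the 56 even numbers 2, 4, …, 112 — takes one from each pair and avoids the property.
Choosing 57 forces two into the same pair by pigeonhole, and those are consecutive. So 57.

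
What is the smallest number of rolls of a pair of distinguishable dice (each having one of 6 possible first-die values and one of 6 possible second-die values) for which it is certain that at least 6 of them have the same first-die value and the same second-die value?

181

There are 6 × 6 = 36 (first-die value, second-die value) combinations acting as pigeonholes.
With 36 × 5 = 180 rolls of a pair of distinguishable dice we could place exactly 5 in each, with no (first-die value, second-die value) pair reaching 6.
One more forces some (first-die value, second-die value) pair to hold 6, so 180 + 1 = 181.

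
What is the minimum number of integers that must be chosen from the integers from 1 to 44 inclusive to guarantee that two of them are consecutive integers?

Partition {1, …, 44} into 22 pairs: {1,2}, {3,4}, …, {43,44}.
Choosing 22 integers — say the 22 even numbers 2, 4, …, 44 — takes one from each pair and avoids the property.
Choosing 23 forces two into the same pair by pigeonhole, and those are consecutive. So 23.

23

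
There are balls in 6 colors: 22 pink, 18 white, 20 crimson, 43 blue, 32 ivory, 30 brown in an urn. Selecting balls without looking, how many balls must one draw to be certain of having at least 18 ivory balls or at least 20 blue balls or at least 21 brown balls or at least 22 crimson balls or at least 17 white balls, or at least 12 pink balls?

104

The worst case stops just short of every target: 11 pink, 16 white, all 20 crimson, 19 blue, 17 ivory, 20 brown — 11 + 16 + 20 + 19 + 17 + 20 = 103 balls.
One more ball must push some color to its target, so 103 + 1 = 104.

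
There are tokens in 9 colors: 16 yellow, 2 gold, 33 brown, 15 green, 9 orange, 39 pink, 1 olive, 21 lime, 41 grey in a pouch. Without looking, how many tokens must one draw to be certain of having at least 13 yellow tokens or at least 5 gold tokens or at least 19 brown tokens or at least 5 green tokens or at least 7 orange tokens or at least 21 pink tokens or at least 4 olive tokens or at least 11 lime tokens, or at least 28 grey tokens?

The worst case stops just short of every target: 12 yellow, all 2 gold, 18 brown, 4 green, 6 orange, 20 pink, all 1 olive, 10 lime, 27 grey — 12 + 2 + 18 + 4 + 6 + 20 + 1 + 10 + 27 = 100 tokens.
One more token must push some color to its target, so 100 + 1 = 101.

101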